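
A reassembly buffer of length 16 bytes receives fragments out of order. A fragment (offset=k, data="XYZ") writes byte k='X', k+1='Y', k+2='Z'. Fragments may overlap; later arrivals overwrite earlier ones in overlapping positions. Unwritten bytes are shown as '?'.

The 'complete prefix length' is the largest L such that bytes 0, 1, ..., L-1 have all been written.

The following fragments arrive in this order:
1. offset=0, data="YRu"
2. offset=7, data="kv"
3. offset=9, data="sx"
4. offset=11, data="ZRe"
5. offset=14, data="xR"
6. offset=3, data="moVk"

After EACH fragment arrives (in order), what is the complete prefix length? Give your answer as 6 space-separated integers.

Fragment 1: offset=0 data="YRu" -> buffer=YRu????????????? -> prefix_len=3
Fragment 2: offset=7 data="kv" -> buffer=YRu????kv??????? -> prefix_len=3
Fragment 3: offset=9 data="sx" -> buffer=YRu????kvsx????? -> prefix_len=3
Fragment 4: offset=11 data="ZRe" -> buffer=YRu????kvsxZRe?? -> prefix_len=3
Fragment 5: offset=14 data="xR" -> buffer=YRu????kvsxZRexR -> prefix_len=3
Fragment 6: offset=3 data="moVk" -> buffer=YRumoVkkvsxZRexR -> prefix_len=16

Answer: 3 3 3 3 3 16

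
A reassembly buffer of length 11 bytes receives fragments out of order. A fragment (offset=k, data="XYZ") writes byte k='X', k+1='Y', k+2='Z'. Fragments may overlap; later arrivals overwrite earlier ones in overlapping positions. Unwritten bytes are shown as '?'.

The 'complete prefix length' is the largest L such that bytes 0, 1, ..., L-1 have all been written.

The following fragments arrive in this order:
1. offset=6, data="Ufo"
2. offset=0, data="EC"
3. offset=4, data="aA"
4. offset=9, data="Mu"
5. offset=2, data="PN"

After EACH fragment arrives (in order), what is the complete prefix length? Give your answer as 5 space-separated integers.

Answer: 0 2 2 2 11

Derivation:
Fragment 1: offset=6 data="Ufo" -> buffer=??????Ufo?? -> prefix_len=0
Fragment 2: offset=0 data="EC" -> buffer=EC????Ufo?? -> prefix_len=2
Fragment 3: offset=4 data="aA" -> buffer=EC??aAUfo?? -> prefix_len=2
Fragment 4: offset=9 data="Mu" -> buffer=EC??aAUfoMu -> prefix_len=2
Fragment 5: offset=2 data="PN" -> buffer=ECPNaAUfoMu -> prefix_len=11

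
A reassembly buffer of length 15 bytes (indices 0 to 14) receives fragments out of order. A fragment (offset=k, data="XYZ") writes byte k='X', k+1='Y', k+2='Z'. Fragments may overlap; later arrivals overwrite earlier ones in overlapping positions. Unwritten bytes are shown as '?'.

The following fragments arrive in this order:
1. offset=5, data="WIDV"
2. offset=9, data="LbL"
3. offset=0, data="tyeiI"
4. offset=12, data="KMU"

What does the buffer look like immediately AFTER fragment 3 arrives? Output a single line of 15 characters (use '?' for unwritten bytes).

Answer: tyeiIWIDVLbL???

Derivation:
Fragment 1: offset=5 data="WIDV" -> buffer=?????WIDV??????
Fragment 2: offset=9 data="LbL" -> buffer=?????WIDVLbL???
Fragment 3: offset=0 data="tyeiI" -> buffer=tyeiIWIDVLbL???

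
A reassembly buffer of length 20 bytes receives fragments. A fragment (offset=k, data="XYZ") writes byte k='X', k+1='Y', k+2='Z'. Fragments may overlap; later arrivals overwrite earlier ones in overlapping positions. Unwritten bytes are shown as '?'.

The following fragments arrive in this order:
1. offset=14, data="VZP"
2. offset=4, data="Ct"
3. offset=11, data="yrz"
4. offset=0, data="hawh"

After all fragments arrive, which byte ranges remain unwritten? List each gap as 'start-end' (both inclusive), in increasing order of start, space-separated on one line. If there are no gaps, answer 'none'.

Fragment 1: offset=14 len=3
Fragment 2: offset=4 len=2
Fragment 3: offset=11 len=3
Fragment 4: offset=0 len=4
Gaps: 6-10 17-19

Answer: 6-10 17-19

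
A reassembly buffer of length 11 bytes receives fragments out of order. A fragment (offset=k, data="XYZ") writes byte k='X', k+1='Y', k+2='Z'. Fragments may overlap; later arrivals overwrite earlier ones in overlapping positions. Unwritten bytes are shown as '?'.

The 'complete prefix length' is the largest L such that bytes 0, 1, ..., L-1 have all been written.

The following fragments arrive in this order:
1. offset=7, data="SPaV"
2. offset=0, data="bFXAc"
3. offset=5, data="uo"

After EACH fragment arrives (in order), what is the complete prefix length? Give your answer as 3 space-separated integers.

Answer: 0 5 11

Derivation:
Fragment 1: offset=7 data="SPaV" -> buffer=???????SPaV -> prefix_len=0
Fragment 2: offset=0 data="bFXAc" -> buffer=bFXAc??SPaV -> prefix_len=5
Fragment 3: offset=5 data="uo" -> buffer=bFXAcuoSPaV -> prefix_len=11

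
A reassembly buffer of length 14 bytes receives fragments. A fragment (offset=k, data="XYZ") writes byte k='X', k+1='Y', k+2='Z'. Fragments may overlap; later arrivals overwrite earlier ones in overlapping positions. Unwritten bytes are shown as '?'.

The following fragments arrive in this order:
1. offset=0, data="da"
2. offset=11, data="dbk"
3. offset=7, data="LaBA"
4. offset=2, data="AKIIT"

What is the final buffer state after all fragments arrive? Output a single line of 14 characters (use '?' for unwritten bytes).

Fragment 1: offset=0 data="da" -> buffer=da????????????
Fragment 2: offset=11 data="dbk" -> buffer=da?????????dbk
Fragment 3: offset=7 data="LaBA" -> buffer=da?????LaBAdbk
Fragment 4: offset=2 data="AKIIT" -> buffer=daAKIITLaBAdbk

Answer: daAKIITLaBAdbk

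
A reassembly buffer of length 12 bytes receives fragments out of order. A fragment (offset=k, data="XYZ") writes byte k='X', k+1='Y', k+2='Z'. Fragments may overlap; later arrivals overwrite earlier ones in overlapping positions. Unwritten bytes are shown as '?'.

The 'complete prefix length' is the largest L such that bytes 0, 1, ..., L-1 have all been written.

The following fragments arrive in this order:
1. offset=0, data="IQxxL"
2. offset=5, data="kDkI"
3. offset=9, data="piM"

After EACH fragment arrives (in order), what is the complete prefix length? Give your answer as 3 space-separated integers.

Answer: 5 9 12

Derivation:
Fragment 1: offset=0 data="IQxxL" -> buffer=IQxxL??????? -> prefix_len=5
Fragment 2: offset=5 data="kDkI" -> buffer=IQxxLkDkI??? -> prefix_len=9
Fragment 3: offset=9 data="piM" -> buffer=IQxxLkDkIpiM -> prefix_len=12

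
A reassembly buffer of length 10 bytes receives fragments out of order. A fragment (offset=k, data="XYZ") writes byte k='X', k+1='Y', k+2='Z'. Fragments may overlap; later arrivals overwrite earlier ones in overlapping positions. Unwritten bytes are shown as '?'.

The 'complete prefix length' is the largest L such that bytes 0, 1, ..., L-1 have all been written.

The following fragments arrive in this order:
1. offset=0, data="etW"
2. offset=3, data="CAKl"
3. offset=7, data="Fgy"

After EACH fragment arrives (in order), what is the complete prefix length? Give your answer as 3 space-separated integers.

Fragment 1: offset=0 data="etW" -> buffer=etW??????? -> prefix_len=3
Fragment 2: offset=3 data="CAKl" -> buffer=etWCAKl??? -> prefix_len=7
Fragment 3: offset=7 data="Fgy" -> buffer=etWCAKlFgy -> prefix_len=10

Answer: 3 7 10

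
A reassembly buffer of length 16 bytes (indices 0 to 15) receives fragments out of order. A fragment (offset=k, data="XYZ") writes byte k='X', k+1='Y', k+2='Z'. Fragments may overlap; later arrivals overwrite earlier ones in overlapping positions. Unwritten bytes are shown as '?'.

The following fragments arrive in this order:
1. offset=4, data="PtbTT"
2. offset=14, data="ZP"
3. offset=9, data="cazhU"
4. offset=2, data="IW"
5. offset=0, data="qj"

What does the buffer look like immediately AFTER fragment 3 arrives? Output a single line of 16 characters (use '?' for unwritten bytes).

Answer: ????PtbTTcazhUZP

Derivation:
Fragment 1: offset=4 data="PtbTT" -> buffer=????PtbTT???????
Fragment 2: offset=14 data="ZP" -> buffer=????PtbTT?????ZP
Fragment 3: offset=9 data="cazhU" -> buffer=????PtbTTcazhUZP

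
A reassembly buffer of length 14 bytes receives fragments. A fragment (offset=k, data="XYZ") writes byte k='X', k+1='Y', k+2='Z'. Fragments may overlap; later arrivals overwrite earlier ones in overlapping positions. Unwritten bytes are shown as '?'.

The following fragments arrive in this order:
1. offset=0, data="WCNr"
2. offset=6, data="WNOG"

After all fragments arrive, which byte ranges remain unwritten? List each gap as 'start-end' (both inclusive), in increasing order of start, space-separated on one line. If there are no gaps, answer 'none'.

Answer: 4-5 10-13

Derivation:
Fragment 1: offset=0 len=4
Fragment 2: offset=6 len=4
Gaps: 4-5 10-13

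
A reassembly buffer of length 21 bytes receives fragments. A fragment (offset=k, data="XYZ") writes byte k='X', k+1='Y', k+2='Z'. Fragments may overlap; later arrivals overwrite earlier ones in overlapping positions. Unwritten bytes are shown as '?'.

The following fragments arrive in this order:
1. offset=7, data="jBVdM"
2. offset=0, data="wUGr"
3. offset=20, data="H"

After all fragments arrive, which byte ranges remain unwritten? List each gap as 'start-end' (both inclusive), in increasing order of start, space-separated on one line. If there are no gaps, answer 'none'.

Answer: 4-6 12-19

Derivation:
Fragment 1: offset=7 len=5
Fragment 2: offset=0 len=4
Fragment 3: offset=20 len=1
Gaps: 4-6 12-19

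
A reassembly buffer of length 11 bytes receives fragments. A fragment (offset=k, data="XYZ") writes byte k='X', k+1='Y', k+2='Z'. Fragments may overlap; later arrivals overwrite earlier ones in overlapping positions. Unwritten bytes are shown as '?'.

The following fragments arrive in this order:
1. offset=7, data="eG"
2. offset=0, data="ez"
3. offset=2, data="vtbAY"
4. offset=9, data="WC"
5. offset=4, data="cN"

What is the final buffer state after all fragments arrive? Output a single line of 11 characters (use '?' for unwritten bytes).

Answer: ezvtcNYeGWC

Derivation:
Fragment 1: offset=7 data="eG" -> buffer=???????eG??
Fragment 2: offset=0 data="ez" -> buffer=ez?????eG??
Fragment 3: offset=2 data="vtbAY" -> buffer=ezvtbAYeG??
Fragment 4: offset=9 data="WC" -> buffer=ezvtbAYeGWC
Fragment 5: offset=4 data="cN" -> buffer=ezvtcNYeGWC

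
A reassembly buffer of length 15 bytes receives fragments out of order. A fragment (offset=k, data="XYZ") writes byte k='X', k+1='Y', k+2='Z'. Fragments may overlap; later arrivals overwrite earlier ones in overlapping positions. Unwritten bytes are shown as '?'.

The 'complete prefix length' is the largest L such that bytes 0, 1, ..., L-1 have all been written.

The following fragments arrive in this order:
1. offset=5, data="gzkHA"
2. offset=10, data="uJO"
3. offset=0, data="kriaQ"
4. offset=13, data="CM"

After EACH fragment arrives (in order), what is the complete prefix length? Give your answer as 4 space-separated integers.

Fragment 1: offset=5 data="gzkHA" -> buffer=?????gzkHA????? -> prefix_len=0
Fragment 2: offset=10 data="uJO" -> buffer=?????gzkHAuJO?? -> prefix_len=0
Fragment 3: offset=0 data="kriaQ" -> buffer=kriaQgzkHAuJO?? -> prefix_len=13
Fragment 4: offset=13 data="CM" -> buffer=kriaQgzkHAuJOCM -> prefix_len=15

Answer: 0 0 13 15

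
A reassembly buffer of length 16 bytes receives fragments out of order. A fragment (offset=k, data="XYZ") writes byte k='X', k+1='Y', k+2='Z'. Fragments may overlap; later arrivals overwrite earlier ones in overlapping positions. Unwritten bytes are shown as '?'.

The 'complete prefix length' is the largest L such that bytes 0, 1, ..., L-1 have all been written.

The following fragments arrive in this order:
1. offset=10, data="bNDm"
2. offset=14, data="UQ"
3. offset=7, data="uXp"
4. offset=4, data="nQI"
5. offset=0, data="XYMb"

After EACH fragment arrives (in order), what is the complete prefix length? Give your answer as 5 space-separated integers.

Fragment 1: offset=10 data="bNDm" -> buffer=??????????bNDm?? -> prefix_len=0
Fragment 2: offset=14 data="UQ" -> buffer=??????????bNDmUQ -> prefix_len=0
Fragment 3: offset=7 data="uXp" -> buffer=???????uXpbNDmUQ -> prefix_len=0
Fragment 4: offset=4 data="nQI" -> buffer=????nQIuXpbNDmUQ -> prefix_len=0
Fragment 5: offset=0 data="XYMb" -> buffer=XYMbnQIuXpbNDmUQ -> prefix_len=16

Answer: 0 0 0 0 16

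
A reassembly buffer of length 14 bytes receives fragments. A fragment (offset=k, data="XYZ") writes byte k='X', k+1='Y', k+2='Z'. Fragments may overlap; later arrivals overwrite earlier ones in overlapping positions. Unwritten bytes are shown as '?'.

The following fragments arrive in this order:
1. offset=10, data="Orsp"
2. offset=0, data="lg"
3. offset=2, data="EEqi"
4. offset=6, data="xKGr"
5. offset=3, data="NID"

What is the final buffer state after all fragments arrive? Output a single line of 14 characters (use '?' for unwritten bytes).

Fragment 1: offset=10 data="Orsp" -> buffer=??????????Orsp
Fragment 2: offset=0 data="lg" -> buffer=lg????????Orsp
Fragment 3: offset=2 data="EEqi" -> buffer=lgEEqi????Orsp
Fragment 4: offset=6 data="xKGr" -> buffer=lgEEqixKGrOrsp
Fragment 5: offset=3 data="NID" -> buffer=lgENIDxKGrOrsp

Answer: lgENIDxKGrOrsp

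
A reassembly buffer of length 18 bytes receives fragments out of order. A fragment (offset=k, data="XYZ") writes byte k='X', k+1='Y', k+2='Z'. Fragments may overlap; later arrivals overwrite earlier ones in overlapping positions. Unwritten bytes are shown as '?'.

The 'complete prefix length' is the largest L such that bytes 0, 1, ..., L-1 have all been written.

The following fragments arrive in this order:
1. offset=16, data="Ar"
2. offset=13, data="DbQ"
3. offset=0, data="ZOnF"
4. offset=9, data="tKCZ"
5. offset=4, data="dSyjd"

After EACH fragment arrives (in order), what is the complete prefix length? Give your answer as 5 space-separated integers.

Fragment 1: offset=16 data="Ar" -> buffer=????????????????Ar -> prefix_len=0
Fragment 2: offset=13 data="DbQ" -> buffer=?????????????DbQAr -> prefix_len=0
Fragment 3: offset=0 data="ZOnF" -> buffer=ZOnF?????????DbQAr -> prefix_len=4
Fragment 4: offset=9 data="tKCZ" -> buffer=ZOnF?????tKCZDbQAr -> prefix_len=4
Fragment 5: offset=4 data="dSyjd" -> buffer=ZOnFdSyjdtKCZDbQAr -> prefix_len=18

Answer: 0 0 4 4 18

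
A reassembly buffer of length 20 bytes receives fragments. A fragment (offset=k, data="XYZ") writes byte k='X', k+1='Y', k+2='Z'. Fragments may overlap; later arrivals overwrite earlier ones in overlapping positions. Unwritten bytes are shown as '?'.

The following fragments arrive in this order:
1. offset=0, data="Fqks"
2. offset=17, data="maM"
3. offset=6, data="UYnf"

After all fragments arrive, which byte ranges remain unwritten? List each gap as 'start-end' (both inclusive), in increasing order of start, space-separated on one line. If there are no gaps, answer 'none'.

Answer: 4-5 10-16

Derivation:
Fragment 1: offset=0 len=4
Fragment 2: offset=17 len=3
Fragment 3: offset=6 len=4
Gaps: 4-5 10-16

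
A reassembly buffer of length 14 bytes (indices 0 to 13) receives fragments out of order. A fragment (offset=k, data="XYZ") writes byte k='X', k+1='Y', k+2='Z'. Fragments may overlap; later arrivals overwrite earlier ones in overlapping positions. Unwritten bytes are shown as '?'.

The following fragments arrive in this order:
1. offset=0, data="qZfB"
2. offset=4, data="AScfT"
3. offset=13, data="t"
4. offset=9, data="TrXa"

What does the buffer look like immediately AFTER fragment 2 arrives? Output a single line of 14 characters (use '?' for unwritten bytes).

Fragment 1: offset=0 data="qZfB" -> buffer=qZfB??????????
Fragment 2: offset=4 data="AScfT" -> buffer=qZfBAScfT?????

Answer: qZfBAScfT?????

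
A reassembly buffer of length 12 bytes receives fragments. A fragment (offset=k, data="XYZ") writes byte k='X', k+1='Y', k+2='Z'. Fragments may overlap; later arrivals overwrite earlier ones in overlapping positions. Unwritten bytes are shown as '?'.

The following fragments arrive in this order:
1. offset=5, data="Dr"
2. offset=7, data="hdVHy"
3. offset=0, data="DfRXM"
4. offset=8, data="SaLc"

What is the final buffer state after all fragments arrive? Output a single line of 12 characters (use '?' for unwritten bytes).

Answer: DfRXMDrhSaLc

Derivation:
Fragment 1: offset=5 data="Dr" -> buffer=?????Dr?????
Fragment 2: offset=7 data="hdVHy" -> buffer=?????DrhdVHy
Fragment 3: offset=0 data="DfRXM" -> buffer=DfRXMDrhdVHy
Fragment 4: offset=8 data="SaLc" -> buffer=DfRXMDrhSaLc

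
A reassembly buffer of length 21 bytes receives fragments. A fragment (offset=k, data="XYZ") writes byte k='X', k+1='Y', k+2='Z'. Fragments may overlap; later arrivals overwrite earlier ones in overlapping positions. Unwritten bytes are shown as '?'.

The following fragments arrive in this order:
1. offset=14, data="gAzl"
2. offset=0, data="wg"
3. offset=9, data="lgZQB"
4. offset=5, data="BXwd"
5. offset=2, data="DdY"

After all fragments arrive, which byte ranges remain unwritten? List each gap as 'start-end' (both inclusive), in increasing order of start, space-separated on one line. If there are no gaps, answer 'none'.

Answer: 18-20

Derivation:
Fragment 1: offset=14 len=4
Fragment 2: offset=0 len=2
Fragment 3: offset=9 len=5
Fragment 4: offset=5 len=4
Fragment 5: offset=2 len=3
Gaps: 18-20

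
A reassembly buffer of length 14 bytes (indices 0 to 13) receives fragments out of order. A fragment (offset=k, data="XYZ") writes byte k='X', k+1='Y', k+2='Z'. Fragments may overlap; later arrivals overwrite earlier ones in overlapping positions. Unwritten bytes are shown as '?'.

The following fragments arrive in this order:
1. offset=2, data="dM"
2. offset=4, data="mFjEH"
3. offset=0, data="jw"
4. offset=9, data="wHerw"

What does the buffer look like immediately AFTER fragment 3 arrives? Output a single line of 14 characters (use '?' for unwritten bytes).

Fragment 1: offset=2 data="dM" -> buffer=??dM??????????
Fragment 2: offset=4 data="mFjEH" -> buffer=??dMmFjEH?????
Fragment 3: offset=0 data="jw" -> buffer=jwdMmFjEH?????

Answer: jwdMmFjEH?????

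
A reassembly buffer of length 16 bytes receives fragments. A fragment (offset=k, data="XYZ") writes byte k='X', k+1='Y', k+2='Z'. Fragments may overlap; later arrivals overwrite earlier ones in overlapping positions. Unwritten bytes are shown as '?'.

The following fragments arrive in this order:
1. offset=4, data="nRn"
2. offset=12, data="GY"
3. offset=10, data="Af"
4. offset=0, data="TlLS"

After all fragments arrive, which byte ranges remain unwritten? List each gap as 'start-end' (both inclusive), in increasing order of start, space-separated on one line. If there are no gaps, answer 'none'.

Answer: 7-9 14-15

Derivation:
Fragment 1: offset=4 len=3
Fragment 2: offset=12 len=2
Fragment 3: offset=10 len=2
Fragment 4: offset=0 len=4
Gaps: 7-9 14-15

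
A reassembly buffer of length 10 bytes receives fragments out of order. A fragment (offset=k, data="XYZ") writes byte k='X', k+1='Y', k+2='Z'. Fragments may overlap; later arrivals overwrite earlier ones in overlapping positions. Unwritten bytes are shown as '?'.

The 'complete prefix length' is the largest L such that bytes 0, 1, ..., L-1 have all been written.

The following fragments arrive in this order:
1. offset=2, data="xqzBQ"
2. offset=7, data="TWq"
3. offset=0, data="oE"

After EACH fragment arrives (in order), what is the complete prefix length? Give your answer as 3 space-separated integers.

Fragment 1: offset=2 data="xqzBQ" -> buffer=??xqzBQ??? -> prefix_len=0
Fragment 2: offset=7 data="TWq" -> buffer=??xqzBQTWq -> prefix_len=0
Fragment 3: offset=0 data="oE" -> buffer=oExqzBQTWq -> prefix_len=10

Answer: 0 0 10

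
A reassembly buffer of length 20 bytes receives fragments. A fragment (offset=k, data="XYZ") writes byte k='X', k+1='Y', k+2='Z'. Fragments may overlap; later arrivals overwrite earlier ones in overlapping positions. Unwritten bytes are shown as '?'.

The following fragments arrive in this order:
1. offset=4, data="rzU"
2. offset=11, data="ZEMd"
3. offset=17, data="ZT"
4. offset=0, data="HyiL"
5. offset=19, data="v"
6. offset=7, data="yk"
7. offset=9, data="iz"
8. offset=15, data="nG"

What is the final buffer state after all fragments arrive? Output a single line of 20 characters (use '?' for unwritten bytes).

Answer: HyiLrzUykizZEMdnGZTv

Derivation:
Fragment 1: offset=4 data="rzU" -> buffer=????rzU?????????????
Fragment 2: offset=11 data="ZEMd" -> buffer=????rzU????ZEMd?????
Fragment 3: offset=17 data="ZT" -> buffer=????rzU????ZEMd??ZT?
Fragment 4: offset=0 data="HyiL" -> buffer=HyiLrzU????ZEMd??ZT?
Fragment 5: offset=19 data="v" -> buffer=HyiLrzU????ZEMd??ZTv
Fragment 6: offset=7 data="yk" -> buffer=HyiLrzUyk??ZEMd??ZTv
Fragment 7: offset=9 data="iz" -> buffer=HyiLrzUykizZEMd??ZTv
Fragment 8: offset=15 data="nG" -> buffer=HyiLrzUykizZEMdnGZTv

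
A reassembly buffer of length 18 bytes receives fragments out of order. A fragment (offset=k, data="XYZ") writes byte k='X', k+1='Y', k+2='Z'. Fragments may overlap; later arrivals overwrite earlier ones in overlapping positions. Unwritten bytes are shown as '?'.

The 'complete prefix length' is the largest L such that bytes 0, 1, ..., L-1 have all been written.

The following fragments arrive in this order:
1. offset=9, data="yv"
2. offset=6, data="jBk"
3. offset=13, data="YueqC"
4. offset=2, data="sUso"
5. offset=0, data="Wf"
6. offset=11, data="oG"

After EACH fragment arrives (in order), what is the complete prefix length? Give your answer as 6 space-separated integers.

Fragment 1: offset=9 data="yv" -> buffer=?????????yv??????? -> prefix_len=0
Fragment 2: offset=6 data="jBk" -> buffer=??????jBkyv??????? -> prefix_len=0
Fragment 3: offset=13 data="YueqC" -> buffer=??????jBkyv??YueqC -> prefix_len=0
Fragment 4: offset=2 data="sUso" -> buffer=??sUsojBkyv??YueqC -> prefix_len=0
Fragment 5: offset=0 data="Wf" -> buffer=WfsUsojBkyv??YueqC -> prefix_len=11
Fragment 6: offset=11 data="oG" -> buffer=WfsUsojBkyvoGYueqC -> prefix_len=18

Answer: 0 0 0 0 11 18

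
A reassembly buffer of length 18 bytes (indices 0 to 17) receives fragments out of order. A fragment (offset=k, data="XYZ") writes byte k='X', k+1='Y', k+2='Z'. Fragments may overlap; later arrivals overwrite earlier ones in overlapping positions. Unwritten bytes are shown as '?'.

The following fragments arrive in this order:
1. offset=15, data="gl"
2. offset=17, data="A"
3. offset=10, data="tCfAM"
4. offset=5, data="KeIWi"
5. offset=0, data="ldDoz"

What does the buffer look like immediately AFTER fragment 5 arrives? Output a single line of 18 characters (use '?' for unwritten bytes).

Answer: ldDozKeIWitCfAMglA

Derivation:
Fragment 1: offset=15 data="gl" -> buffer=???????????????gl?
Fragment 2: offset=17 data="A" -> buffer=???????????????glA
Fragment 3: offset=10 data="tCfAM" -> buffer=??????????tCfAMglA
Fragment 4: offset=5 data="KeIWi" -> buffer=?????KeIWitCfAMglA
Fragment 5: offset=0 data="ldDoz" -> buffer=ldDozKeIWitCfAMglA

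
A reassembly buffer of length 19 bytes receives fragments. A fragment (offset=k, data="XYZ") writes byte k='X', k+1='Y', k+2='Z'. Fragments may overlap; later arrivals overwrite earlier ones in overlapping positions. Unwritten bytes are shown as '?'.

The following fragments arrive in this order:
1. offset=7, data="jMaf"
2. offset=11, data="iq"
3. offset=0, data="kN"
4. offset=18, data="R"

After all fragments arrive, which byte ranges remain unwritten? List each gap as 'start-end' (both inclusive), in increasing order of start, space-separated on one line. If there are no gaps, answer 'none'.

Fragment 1: offset=7 len=4
Fragment 2: offset=11 len=2
Fragment 3: offset=0 len=2
Fragment 4: offset=18 len=1
Gaps: 2-6 13-17

Answer: 2-6 13-17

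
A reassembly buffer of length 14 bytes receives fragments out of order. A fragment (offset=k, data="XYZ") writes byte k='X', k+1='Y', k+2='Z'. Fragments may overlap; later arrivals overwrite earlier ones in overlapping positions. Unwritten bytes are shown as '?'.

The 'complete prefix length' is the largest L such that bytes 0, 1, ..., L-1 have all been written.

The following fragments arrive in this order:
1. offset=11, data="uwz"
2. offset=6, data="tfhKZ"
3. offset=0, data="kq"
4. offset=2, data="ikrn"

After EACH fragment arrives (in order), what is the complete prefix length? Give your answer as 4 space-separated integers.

Fragment 1: offset=11 data="uwz" -> buffer=???????????uwz -> prefix_len=0
Fragment 2: offset=6 data="tfhKZ" -> buffer=??????tfhKZuwz -> prefix_len=0
Fragment 3: offset=0 data="kq" -> buffer=kq????tfhKZuwz -> prefix_len=2
Fragment 4: offset=2 data="ikrn" -> buffer=kqikrntfhKZuwz -> prefix_len=14

Answer: 0 0 2 14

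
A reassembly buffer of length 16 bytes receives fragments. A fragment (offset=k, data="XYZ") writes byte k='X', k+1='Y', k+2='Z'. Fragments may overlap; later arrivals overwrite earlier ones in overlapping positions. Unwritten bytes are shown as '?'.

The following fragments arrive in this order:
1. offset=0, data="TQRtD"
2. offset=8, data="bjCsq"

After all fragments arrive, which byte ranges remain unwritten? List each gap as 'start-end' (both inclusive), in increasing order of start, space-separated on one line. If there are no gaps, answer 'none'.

Fragment 1: offset=0 len=5
Fragment 2: offset=8 len=5
Gaps: 5-7 13-15

Answer: 5-7 13-15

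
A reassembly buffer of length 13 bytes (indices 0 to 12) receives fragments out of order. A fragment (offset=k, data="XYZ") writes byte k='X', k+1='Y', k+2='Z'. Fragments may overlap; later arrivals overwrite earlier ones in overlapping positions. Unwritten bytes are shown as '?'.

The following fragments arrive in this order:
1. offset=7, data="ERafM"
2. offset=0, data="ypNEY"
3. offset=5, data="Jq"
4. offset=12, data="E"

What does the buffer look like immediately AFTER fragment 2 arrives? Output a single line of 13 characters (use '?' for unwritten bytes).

Answer: ypNEY??ERafM?

Derivation:
Fragment 1: offset=7 data="ERafM" -> buffer=???????ERafM?
Fragment 2: offset=0 data="ypNEY" -> buffer=ypNEY??ERafM?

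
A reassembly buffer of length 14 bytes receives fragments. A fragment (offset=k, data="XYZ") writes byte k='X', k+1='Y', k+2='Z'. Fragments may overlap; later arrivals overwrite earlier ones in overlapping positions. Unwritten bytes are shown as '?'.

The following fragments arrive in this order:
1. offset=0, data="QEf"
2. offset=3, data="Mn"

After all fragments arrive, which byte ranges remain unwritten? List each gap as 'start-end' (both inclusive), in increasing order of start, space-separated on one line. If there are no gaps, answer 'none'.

Answer: 5-13

Derivation:
Fragment 1: offset=0 len=3
Fragment 2: offset=3 len=2
Gaps: 5-13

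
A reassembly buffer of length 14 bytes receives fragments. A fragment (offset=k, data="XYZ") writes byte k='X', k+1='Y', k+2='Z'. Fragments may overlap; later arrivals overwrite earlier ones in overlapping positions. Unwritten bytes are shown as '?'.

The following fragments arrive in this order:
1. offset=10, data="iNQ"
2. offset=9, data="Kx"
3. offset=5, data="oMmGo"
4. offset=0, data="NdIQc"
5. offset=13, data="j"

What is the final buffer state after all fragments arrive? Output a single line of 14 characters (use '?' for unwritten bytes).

Answer: NdIQcoMmGoxNQj

Derivation:
Fragment 1: offset=10 data="iNQ" -> buffer=??????????iNQ?
Fragment 2: offset=9 data="Kx" -> buffer=?????????KxNQ?
Fragment 3: offset=5 data="oMmGo" -> buffer=?????oMmGoxNQ?
Fragment 4: offset=0 data="NdIQc" -> buffer=NdIQcoMmGoxNQ?
Fragment 5: offset=13 data="j" -> buffer=NdIQcoMmGoxNQj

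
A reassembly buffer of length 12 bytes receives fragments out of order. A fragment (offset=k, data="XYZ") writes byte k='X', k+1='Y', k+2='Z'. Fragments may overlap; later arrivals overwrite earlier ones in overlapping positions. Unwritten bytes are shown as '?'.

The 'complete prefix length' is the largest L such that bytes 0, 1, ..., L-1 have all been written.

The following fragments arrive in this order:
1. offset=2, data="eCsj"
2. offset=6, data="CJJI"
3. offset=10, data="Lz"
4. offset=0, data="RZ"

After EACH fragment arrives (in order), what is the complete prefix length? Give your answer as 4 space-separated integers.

Fragment 1: offset=2 data="eCsj" -> buffer=??eCsj?????? -> prefix_len=0
Fragment 2: offset=6 data="CJJI" -> buffer=??eCsjCJJI?? -> prefix_len=0
Fragment 3: offset=10 data="Lz" -> buffer=??eCsjCJJILz -> prefix_len=0
Fragment 4: offset=0 data="RZ" -> buffer=RZeCsjCJJILz -> prefix_len=12

Answer: 0 0 0 12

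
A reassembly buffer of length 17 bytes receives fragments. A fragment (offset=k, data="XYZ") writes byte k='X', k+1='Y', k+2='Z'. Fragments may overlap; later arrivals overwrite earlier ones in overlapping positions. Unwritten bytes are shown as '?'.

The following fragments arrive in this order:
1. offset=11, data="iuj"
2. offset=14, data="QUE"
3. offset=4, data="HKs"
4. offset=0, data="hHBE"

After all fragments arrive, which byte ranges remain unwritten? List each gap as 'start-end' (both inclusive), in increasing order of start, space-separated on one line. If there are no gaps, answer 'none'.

Fragment 1: offset=11 len=3
Fragment 2: offset=14 len=3
Fragment 3: offset=4 len=3
Fragment 4: offset=0 len=4
Gaps: 7-10

Answer: 7-10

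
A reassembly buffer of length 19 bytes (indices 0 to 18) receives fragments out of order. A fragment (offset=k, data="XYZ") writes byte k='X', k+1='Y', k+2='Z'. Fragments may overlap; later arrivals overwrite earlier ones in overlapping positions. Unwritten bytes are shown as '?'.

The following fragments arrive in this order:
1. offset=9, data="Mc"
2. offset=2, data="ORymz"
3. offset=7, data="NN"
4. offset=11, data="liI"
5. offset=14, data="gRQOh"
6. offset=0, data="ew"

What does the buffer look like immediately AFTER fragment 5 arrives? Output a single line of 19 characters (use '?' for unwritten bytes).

Fragment 1: offset=9 data="Mc" -> buffer=?????????Mc????????
Fragment 2: offset=2 data="ORymz" -> buffer=??ORymz??Mc????????
Fragment 3: offset=7 data="NN" -> buffer=??ORymzNNMc????????
Fragment 4: offset=11 data="liI" -> buffer=??ORymzNNMcliI?????
Fragment 5: offset=14 data="gRQOh" -> buffer=??ORymzNNMcliIgRQOh

Answer: ??ORymzNNMcliIgRQOh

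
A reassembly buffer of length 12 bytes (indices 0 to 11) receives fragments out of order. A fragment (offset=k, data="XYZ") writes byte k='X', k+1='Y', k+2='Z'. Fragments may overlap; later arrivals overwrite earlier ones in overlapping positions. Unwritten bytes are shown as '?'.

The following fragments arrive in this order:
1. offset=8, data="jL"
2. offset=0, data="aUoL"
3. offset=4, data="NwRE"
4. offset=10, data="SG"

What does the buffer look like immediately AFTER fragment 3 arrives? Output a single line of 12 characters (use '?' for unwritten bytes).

Answer: aUoLNwREjL??

Derivation:
Fragment 1: offset=8 data="jL" -> buffer=????????jL??
Fragment 2: offset=0 data="aUoL" -> buffer=aUoL????jL??
Fragment 3: offset=4 data="NwRE" -> buffer=aUoLNwREjL??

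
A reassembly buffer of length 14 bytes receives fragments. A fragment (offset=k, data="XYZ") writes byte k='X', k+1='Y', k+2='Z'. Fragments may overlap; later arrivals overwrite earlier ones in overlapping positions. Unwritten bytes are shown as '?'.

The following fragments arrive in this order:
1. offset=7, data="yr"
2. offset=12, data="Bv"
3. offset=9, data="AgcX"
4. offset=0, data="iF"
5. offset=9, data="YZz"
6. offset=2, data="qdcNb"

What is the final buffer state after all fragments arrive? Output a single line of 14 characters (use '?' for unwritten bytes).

Fragment 1: offset=7 data="yr" -> buffer=???????yr?????
Fragment 2: offset=12 data="Bv" -> buffer=???????yr???Bv
Fragment 3: offset=9 data="AgcX" -> buffer=???????yrAgcXv
Fragment 4: offset=0 data="iF" -> buffer=iF?????yrAgcXv
Fragment 5: offset=9 data="YZz" -> buffer=iF?????yrYZzXv
Fragment 6: offset=2 data="qdcNb" -> buffer=iFqdcNbyrYZzXv

Answer: iFqdcNbyrYZzXv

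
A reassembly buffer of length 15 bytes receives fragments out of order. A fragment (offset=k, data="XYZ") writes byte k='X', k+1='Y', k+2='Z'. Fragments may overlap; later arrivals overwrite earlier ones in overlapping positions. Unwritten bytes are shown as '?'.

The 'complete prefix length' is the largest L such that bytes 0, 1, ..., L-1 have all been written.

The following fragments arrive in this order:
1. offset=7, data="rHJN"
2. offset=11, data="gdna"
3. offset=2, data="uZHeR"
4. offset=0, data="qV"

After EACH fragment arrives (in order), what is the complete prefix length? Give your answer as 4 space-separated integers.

Answer: 0 0 0 15

Derivation:
Fragment 1: offset=7 data="rHJN" -> buffer=???????rHJN???? -> prefix_len=0
Fragment 2: offset=11 data="gdna" -> buffer=???????rHJNgdna -> prefix_len=0
Fragment 3: offset=2 data="uZHeR" -> buffer=??uZHeRrHJNgdna -> prefix_len=0
Fragment 4: offset=0 data="qV" -> buffer=qVuZHeRrHJNgdna -> prefix_len=15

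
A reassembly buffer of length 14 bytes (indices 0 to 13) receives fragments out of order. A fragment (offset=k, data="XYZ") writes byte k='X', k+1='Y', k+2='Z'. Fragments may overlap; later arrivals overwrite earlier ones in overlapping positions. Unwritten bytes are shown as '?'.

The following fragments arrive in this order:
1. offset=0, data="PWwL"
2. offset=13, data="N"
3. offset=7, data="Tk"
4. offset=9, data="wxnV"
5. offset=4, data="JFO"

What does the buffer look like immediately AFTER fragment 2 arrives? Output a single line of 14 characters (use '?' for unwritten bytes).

Answer: PWwL?????????N

Derivation:
Fragment 1: offset=0 data="PWwL" -> buffer=PWwL??????????
Fragment 2: offset=13 data="N" -> buffer=PWwL?????????N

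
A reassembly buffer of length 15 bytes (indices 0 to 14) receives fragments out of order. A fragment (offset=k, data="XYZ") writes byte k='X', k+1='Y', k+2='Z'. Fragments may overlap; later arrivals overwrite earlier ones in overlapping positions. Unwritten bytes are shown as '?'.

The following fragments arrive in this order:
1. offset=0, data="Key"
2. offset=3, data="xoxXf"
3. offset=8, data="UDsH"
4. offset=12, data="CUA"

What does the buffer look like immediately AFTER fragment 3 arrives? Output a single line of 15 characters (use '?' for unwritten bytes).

Answer: KeyxoxXfUDsH???

Derivation:
Fragment 1: offset=0 data="Key" -> buffer=Key????????????
Fragment 2: offset=3 data="xoxXf" -> buffer=KeyxoxXf???????
Fragment 3: offset=8 data="UDsH" -> buffer=KeyxoxXfUDsH???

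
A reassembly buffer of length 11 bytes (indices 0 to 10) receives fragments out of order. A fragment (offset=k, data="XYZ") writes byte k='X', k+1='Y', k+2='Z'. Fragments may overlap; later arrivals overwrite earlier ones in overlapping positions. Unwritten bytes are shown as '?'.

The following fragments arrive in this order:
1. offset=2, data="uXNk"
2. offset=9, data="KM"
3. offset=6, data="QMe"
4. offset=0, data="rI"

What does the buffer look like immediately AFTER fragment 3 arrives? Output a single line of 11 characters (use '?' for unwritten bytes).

Answer: ??uXNkQMeKM

Derivation:
Fragment 1: offset=2 data="uXNk" -> buffer=??uXNk?????
Fragment 2: offset=9 data="KM" -> buffer=??uXNk???KM
Fragment 3: offset=6 data="QMe" -> buffer=??uXNkQMeKM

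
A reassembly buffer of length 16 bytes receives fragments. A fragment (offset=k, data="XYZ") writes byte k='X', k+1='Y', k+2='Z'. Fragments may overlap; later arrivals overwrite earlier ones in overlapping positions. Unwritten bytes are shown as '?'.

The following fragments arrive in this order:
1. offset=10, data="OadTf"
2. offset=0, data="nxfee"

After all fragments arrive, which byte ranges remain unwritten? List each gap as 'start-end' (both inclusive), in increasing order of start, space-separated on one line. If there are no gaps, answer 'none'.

Answer: 5-9 15-15

Derivation:
Fragment 1: offset=10 len=5
Fragment 2: offset=0 len=5
Gaps: 5-9 15-15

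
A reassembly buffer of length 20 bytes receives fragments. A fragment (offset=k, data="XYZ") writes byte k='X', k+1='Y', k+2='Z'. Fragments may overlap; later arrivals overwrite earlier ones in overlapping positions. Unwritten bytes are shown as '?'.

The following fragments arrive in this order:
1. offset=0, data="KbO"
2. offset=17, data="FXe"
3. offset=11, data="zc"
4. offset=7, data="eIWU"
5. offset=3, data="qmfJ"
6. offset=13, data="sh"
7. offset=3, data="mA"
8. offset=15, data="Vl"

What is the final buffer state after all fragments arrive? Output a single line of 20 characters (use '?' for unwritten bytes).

Answer: KbOmAfJeIWUzcshVlFXe

Derivation:
Fragment 1: offset=0 data="KbO" -> buffer=KbO?????????????????
Fragment 2: offset=17 data="FXe" -> buffer=KbO??????????????FXe
Fragment 3: offset=11 data="zc" -> buffer=KbO????????zc????FXe
Fragment 4: offset=7 data="eIWU" -> buffer=KbO????eIWUzc????FXe
Fragment 5: offset=3 data="qmfJ" -> buffer=KbOqmfJeIWUzc????FXe
Fragment 6: offset=13 data="sh" -> buffer=KbOqmfJeIWUzcsh??FXe
Fragment 7: offset=3 data="mA" -> buffer=KbOmAfJeIWUzcsh??FXe
Fragment 8: offset=15 data="Vl" -> buffer=KbOmAfJeIWUzcshVlFXe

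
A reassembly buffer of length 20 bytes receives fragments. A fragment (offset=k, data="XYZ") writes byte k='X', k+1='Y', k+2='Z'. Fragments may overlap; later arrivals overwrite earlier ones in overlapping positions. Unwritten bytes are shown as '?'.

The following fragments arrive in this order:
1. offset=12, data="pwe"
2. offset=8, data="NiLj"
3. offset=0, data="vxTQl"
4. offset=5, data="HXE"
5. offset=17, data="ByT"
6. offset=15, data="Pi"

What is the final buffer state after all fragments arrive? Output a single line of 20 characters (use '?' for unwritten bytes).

Fragment 1: offset=12 data="pwe" -> buffer=????????????pwe?????
Fragment 2: offset=8 data="NiLj" -> buffer=????????NiLjpwe?????
Fragment 3: offset=0 data="vxTQl" -> buffer=vxTQl???NiLjpwe?????
Fragment 4: offset=5 data="HXE" -> buffer=vxTQlHXENiLjpwe?????
Fragment 5: offset=17 data="ByT" -> buffer=vxTQlHXENiLjpwe??ByT
Fragment 6: offset=15 data="Pi" -> buffer=vxTQlHXENiLjpwePiByT

Answer: vxTQlHXENiLjpwePiByT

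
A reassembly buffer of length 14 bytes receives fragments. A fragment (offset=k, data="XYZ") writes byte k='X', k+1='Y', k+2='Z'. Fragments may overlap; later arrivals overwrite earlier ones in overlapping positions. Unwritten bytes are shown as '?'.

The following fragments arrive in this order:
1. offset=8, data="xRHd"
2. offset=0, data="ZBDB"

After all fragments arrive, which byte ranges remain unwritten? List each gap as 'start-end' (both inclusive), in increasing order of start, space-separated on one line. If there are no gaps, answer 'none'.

Answer: 4-7 12-13

Derivation:
Fragment 1: offset=8 len=4
Fragment 2: offset=0 len=4
Gaps: 4-7 12-13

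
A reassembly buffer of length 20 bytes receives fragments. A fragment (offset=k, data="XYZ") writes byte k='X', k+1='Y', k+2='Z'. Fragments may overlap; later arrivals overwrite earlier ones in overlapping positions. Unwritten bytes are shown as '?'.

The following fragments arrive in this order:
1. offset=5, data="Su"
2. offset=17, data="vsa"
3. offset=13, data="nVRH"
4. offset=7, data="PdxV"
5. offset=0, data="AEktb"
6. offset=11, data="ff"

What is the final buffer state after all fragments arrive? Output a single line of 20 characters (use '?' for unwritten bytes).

Fragment 1: offset=5 data="Su" -> buffer=?????Su?????????????
Fragment 2: offset=17 data="vsa" -> buffer=?????Su??????????vsa
Fragment 3: offset=13 data="nVRH" -> buffer=?????Su??????nVRHvsa
Fragment 4: offset=7 data="PdxV" -> buffer=?????SuPdxV??nVRHvsa
Fragment 5: offset=0 data="AEktb" -> buffer=AEktbSuPdxV??nVRHvsa
Fragment 6: offset=11 data="ff" -> buffer=AEktbSuPdxVffnVRHvsa

Answer: AEktbSuPdxVffnVRHvsa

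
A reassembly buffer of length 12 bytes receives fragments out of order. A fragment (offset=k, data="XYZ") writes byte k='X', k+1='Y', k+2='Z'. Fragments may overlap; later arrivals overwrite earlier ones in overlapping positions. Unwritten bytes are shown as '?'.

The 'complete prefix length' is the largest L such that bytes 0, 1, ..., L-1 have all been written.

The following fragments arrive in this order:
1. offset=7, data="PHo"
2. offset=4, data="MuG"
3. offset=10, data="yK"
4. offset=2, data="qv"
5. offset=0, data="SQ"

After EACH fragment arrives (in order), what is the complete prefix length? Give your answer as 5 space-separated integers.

Fragment 1: offset=7 data="PHo" -> buffer=???????PHo?? -> prefix_len=0
Fragment 2: offset=4 data="MuG" -> buffer=????MuGPHo?? -> prefix_len=0
Fragment 3: offset=10 data="yK" -> buffer=????MuGPHoyK -> prefix_len=0
Fragment 4: offset=2 data="qv" -> buffer=??qvMuGPHoyK -> prefix_len=0
Fragment 5: offset=0 data="SQ" -> buffer=SQqvMuGPHoyK -> prefix_len=12

Answer: 0 0 0 0 12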